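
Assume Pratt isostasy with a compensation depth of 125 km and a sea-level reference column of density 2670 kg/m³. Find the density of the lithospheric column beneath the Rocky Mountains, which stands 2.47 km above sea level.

2620 kg/m³

Pratt balance: ρ_ref D = ρ (D + h).
ρ = ρ_ref D/(D + h) = 2670 × 125 km/(125 km + 2.47 km) = 2620 kg/m³.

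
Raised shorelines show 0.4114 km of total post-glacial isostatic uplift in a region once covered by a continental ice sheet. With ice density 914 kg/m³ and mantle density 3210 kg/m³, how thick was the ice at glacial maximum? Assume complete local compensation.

1.44 km

u = t ρ_ice/ρ_m → t = u ρ_m/ρ_ice = 0.4114 km × 3210/914 = 1.44 km.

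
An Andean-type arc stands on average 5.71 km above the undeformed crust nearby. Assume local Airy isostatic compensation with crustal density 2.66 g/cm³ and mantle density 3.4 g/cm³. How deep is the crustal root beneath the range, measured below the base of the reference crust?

In Airy isostatic equilibrium: the weight of the topography is balanced by the buoyancy of the root, ρ_c h = (ρ_m − ρ_c) r.
r = h · ρ_c / (ρ_m − ρ_c) = 5.71 km × 2.66 / (3.4 − 2.66) = 20.5 km.

20.5 km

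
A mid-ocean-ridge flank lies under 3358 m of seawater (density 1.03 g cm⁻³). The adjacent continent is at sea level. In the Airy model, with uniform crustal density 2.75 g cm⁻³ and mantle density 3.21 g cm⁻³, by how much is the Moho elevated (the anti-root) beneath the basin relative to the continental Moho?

12600 m

In Airy isostatic equilibrium: replacing crust with seawater at the top is compensated by replacing crust with mantle at the base: d (ρ_c − ρ_w) = a (ρ_m − ρ_c).
a = d (ρ_c − ρ_w)/(ρ_m − ρ_c) = 3358 m × 1.72/0.46 = 12600 m.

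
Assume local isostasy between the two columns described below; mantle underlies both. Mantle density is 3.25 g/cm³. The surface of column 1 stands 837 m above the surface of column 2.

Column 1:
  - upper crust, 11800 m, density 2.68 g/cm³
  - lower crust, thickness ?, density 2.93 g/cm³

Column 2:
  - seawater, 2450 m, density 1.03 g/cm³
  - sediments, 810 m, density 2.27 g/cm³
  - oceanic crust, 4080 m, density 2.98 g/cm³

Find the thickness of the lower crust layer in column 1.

Take the compensation level at the base of the deeper column (depth z_c below the surface of column 1) and equate Σ ρ_i t_i down to z_c; mantle fills any gap and the z_c terms cancel.
Column 1: 11800×2.68 + x×2.93 + (z_c − 11800 − x)×3.25
Column 2: 837×0 + 2450×1.03 + 810×2.27 + 4080×2.98 + (z_c − 837 − 7340)×3.25
The z_c×3.25 term appears on both sides and cancels. Collect the known terms of each column as K = Σ(ρt)_known − 3.25 × (depth of known layers): K_1 = 31624 − 3.25×11800 = −6726; K_2 = 16520.6 − 3.25×(837 + 7340) = −10054.65.
Balance: K_1 − x×(3.25 − 2.93) = K_2, so x = (K_1 − K_2)/(3.25 − 2.93) = 3328.65/0.32 = 10400 m.

10400 m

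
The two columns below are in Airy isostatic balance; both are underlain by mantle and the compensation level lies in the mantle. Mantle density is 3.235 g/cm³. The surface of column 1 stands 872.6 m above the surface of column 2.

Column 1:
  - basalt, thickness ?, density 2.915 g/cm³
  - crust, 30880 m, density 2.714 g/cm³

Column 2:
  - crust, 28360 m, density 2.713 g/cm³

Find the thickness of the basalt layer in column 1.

4810 m

Take the compensation level at the base of the deeper column (depth z_c below the surface of column 1) and equate Σ ρ_i t_i down to z_c; mantle fills any gap and the z_c terms cancel.
Column 1: x×2.915 + 30880×2.714 + (z_c − 30880 − x)×3.235
Column 2: 872.6×0 + 28360×2.713 + (z_c − 872.6 − 28360)×3.235
The z_c×3.235 term appears on both sides and cancels. Collect the known terms of each column as K = Σ(ρt)_known − 3.235 × (depth of known layers): K_1 = 83808.32 − 3.235×30880 = −16088.48; K_2 = 76940.68 − 3.235×(872.6 + 28360) = −17626.781.
Balance: K_1 − x×(3.235 − 2.915) = K_2, so x = (K_1 − K_2)/(3.235 − 2.915) = 1538.3/0.32 = 4810 m.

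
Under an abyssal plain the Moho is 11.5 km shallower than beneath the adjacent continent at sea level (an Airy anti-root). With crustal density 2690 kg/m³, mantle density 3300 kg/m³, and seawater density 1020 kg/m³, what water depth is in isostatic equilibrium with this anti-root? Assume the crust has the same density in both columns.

4.2 km

Replacing a thickness d of crust by seawater at the top must be balanced by replacing crust with mantle at the base: d (ρ_c − ρ_w) = a (ρ_m − ρ_c).
d = a (ρ_m − ρ_c)/(ρ_c − ρ_w) = 11.5 km × 610/1670 = 4.2 km.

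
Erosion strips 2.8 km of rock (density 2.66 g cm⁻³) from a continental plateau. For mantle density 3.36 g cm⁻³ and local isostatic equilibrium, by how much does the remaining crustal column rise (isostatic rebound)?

Unloading: uplift u = e ρ_c/ρ_m = 2.8 km × 2.66/3.36 = 2.22 km.

2.22 km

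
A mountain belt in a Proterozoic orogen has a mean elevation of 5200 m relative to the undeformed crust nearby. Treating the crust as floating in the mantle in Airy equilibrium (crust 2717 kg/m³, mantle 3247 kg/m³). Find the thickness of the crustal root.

26700 m

For local isostatic compensation: the weight of the topography is balanced by the buoyancy of the root, ρ_c h = (ρ_m − ρ_c) r.
r = h · ρ_c / (ρ_m − ρ_c) = 5200 m × 2717 / (3247 − 2717) = 26700 m.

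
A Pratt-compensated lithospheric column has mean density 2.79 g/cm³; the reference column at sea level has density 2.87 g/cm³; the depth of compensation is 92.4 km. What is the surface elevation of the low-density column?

ρ_ref D = ρ (D + h) → h = D (ρ_ref − ρ)/ρ.
h = 92.4 km × (2.87 − 2.79)/2.79 = 2.65 km.

2.65 km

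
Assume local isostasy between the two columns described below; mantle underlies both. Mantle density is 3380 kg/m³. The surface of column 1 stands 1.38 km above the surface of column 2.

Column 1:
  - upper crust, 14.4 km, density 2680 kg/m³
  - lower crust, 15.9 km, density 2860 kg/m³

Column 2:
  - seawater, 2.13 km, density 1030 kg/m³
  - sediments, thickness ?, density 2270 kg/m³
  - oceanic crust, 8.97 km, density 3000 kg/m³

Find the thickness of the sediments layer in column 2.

Take the compensation level at the base of the deeper column (depth z_c below the surface of column 1) and equate Σ ρ_i t_i down to z_c; mantle fills any gap and the z_c terms cancel.
Column 1: 14.4×2680 + 15.9×2860 + (z_c − 30.3)×3380
Column 2: 1.38×0 + 2.13×1030 + x×2270 + 8.97×3000 + (z_c − 1.38 − 11.1 − x)×3380
The z_c×3380 term appears on both sides and cancels. Collect the known terms of each column as K = Σ(ρt)_known − 3380 × (depth of known layers): K_1 = 84066 − 3380×30.3 = −18348; K_2 = 29103.9 − 3380×(1.38 + 11.1) = −13078.5.
Balance: K_1 = K_2 − x×(3380 − 2270), so x = (K_2 − K_1)/(3380 − 2270) = 5269.5/1110 = 4.75 km.

4.75 km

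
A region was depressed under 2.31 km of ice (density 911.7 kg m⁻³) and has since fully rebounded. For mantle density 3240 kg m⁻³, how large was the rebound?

Removing the load lets mantle flow back in; uplift u satisfies ρ_ice t = ρ_m u.
u = t ρ_ice/ρ_m = 2.31 km × 911.7/3240 = 0.65 km.

0.65 km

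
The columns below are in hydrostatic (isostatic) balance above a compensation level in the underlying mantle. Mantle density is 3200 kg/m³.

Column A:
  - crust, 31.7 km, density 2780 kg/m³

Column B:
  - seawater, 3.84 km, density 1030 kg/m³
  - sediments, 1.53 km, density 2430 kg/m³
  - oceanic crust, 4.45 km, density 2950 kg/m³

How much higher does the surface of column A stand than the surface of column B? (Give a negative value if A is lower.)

0.841 km

For any compensation level in the mantle, the mantle terms cancel and isostasy reduces to e = (Σt_A − Σt_B) − (Σ(ρt)_A − Σ(ρt)_B) / ρ_m.
Σt_A = 31.7 km; Σt_B = 9.82 km; Σ(ρt)_A = 88126; Σ(ρt)_B = 20800.6 (in km·kg/m³).
e = (31.7 − 9.82) − (88126 − 20800.6) / 3200 = 0.841 km.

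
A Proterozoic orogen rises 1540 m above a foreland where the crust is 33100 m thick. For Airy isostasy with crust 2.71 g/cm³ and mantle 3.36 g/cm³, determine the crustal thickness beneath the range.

Root depth r = h ρ_c / (ρ_m − ρ_c) = 1540 m × 2.71 / 0.65 = 6421 m.
Total thickness = T + h + r = 33100 m + 1540 m + 6421 m = 41100 m.

41100 m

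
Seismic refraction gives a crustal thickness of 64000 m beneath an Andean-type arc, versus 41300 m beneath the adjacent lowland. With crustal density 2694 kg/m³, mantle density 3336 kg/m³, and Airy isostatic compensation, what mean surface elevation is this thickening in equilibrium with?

4370 m

Excess crust Δ = 64000 m − 41300 m = 22700 m, split between elevation h and root r with h + r = Δ.
Airy balance ρ_c h = (ρ_m − ρ_c) r gives r = h ρ_c/(ρ_m − ρ_c), so h (1 + ρ_c/(ρ_m − ρ_c)) = Δ, i.e. h = Δ (ρ_m − ρ_c)/ρ_m.
h = 22700 m × 642/3336 = 4370 m.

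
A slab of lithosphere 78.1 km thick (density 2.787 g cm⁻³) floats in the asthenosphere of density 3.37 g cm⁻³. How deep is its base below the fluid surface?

64.6 km

Draft d = t ρ_obj/ρ_fluid = 78.1 km × 2.787/3.37 = 64.6 km.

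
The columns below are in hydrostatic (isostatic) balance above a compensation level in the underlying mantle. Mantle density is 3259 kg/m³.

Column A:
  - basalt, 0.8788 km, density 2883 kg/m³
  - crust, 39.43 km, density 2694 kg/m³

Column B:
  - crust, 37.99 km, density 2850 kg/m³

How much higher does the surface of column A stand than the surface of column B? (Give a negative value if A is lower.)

For any compensation level in the mantle, the mantle terms cancel and isostasy reduces to e = (Σt_A − Σt_B) − (Σ(ρt)_A − Σ(ρt)_B) / ρ_m.
Σt_A = 40.3088 km; Σt_B = 37.99 km; Σ(ρt)_A = 108758; Σ(ρt)_B = 108271.5 (in km·kg/m³).
e = (40.3088 − 37.99) − (108758 − 108271.5) / 3259 = 2.17 km.

2.17 km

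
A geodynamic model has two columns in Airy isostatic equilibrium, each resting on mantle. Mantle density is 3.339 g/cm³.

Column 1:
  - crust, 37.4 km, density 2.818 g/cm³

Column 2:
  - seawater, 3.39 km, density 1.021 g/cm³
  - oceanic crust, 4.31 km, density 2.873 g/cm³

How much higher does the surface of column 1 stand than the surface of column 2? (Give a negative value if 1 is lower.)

2.88 km

For any compensation level in the mantle, the mantle terms cancel and isostasy reduces to e = (Σt_1 − Σt_2) − (Σ(ρt)_1 − Σ(ρt)_2) / ρ_m.
Σt_1 = 37.4 km; Σt_2 = 7.7 km; Σ(ρt)_1 = 105.3932; Σ(ρt)_2 = 15.84382 (in km·g/cm³).
e = (37.4 − 7.7) − (105.3932 − 15.84382) / 3.339 = 2.88 km.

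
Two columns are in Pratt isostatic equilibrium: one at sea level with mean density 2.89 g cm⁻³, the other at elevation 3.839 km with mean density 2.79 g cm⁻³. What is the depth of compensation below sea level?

ρ_ref D = ρ (D + h) → D (ρ_ref − ρ) = ρ h.
D = ρ h/(ρ_ref − ρ) = 2.79 × 3.839 km/(2.89 − 2.79) = 107 km.

107 km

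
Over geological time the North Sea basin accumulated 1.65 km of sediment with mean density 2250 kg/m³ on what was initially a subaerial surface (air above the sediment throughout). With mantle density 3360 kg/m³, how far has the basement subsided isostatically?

1.1 km

Subaerial load: s = t ρ_sed / ρ_m = 1.65 km × 2250/3360 = 1.1 km.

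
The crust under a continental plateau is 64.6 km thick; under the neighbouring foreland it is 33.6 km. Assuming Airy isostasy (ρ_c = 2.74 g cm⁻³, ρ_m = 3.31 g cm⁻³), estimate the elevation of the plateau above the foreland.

Excess crust Δ = 64.6 km − 33.6 km = 31 km, split between elevation h and root r with h + r = Δ.
Airy balance ρ_c h = (ρ_m − ρ_c) r gives r = h ρ_c/(ρ_m − ρ_c), so h (1 + ρ_c/(ρ_m − ρ_c)) = Δ, i.e. h = Δ (ρ_m − ρ_c)/ρ_m.
h = 31 km × 0.57/3.31 = 5.34 km.

5.34 km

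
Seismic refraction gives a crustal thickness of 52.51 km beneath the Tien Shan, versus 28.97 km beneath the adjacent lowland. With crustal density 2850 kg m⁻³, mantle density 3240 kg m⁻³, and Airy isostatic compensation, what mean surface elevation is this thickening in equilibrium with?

Excess crust Δ = 52.51 km − 28.97 km = 23.54 km, split between elevation h and root r with h + r = Δ.
Airy balance ρ_c h = (ρ_m − ρ_c) r gives r = h ρ_c/(ρ_m − ρ_c), so h (1 + ρ_c/(ρ_m − ρ_c)) = Δ, i.e. h = Δ (ρ_m − ρ_c)/ρ_m.
h = 23.54 km × 390/3240 = 2.83 km.

2.83 km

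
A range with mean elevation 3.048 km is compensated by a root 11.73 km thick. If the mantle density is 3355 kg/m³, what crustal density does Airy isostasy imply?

ρ_c h = (ρ_m − ρ_c) r → ρ_c (h + r) = ρ_m r → ρ_c = ρ_m r / (h + r).
ρ_c = 3355 × 11.73 km / (3.048 km + 11.73 km) = 2660 kg/m³.

2660 kg/m³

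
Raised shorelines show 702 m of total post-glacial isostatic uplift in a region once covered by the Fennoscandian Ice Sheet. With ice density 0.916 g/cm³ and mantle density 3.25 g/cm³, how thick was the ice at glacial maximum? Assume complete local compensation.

2490 m

u = t ρ_ice/ρ_m → t = u ρ_m/ρ_ice = 702 m × 3.25/0.916 = 2490 m.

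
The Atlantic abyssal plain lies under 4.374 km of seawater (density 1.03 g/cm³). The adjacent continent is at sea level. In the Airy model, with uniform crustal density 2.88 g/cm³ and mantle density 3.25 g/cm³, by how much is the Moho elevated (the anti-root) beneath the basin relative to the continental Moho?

21.9 km

Equating mass per unit area of the two columns: replacing crust with seawater at the top is compensated by replacing crust with mantle at the base: d (ρ_c − ρ_w) = a (ρ_m − ρ_c).
a = d (ρ_c − ρ_w)/(ρ_m − ρ_c) = 4.374 km × 1.85/0.37 = 21.9 km.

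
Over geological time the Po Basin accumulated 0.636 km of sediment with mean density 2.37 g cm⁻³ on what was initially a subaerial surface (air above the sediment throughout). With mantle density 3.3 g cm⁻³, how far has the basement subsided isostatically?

Subaerial load: s = t ρ_sed / ρ_m = 0.636 km × 2.37/3.3 = 0.457 km.

0.457 km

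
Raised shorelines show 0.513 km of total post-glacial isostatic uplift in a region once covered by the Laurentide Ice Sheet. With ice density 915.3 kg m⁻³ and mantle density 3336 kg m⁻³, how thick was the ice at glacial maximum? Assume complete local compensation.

u = t ρ_ice/ρ_m → t = u ρ_m/ρ_ice = 0.513 km × 3336/915.3 = 1.87 km.

1.87 km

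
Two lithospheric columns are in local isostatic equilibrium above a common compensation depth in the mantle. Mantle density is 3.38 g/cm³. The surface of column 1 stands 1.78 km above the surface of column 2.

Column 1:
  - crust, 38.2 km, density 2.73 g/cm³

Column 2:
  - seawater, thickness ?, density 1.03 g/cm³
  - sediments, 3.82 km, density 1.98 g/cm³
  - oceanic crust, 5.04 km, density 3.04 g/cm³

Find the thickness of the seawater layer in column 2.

Take the compensation level at the base of the deeper column (depth z_c below the surface of column 1) and equate Σ ρ_i t_i down to z_c; mantle fills any gap and the z_c terms cancel.
Column 1: 38.2×2.73 + (z_c − 38.2)×3.38
Column 2: 1.78×0 + x×1.03 + 3.82×1.98 + 5.04×3.04 + (z_c − 1.78 − 8.86 − x)×3.38
The z_c×3.38 term appears on both sides and cancels. Collect the known terms of each column as K = Σ(ρt)_known − 3.38 × (depth of known layers): K_1 = 104.286 − 3.38×38.2 = −24.83; K_2 = 22.8852 − 3.38×(1.78 + 8.86) = −13.078.
Balance: K_1 = K_2 − x×(3.38 − 1.03), so x = (K_2 − K_1)/(3.38 − 1.03) = 11.752/2.35 = 5 km.

5 km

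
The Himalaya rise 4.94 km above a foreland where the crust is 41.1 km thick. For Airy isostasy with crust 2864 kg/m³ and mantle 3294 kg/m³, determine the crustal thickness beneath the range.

78.9 km

Root depth r = h ρ_c / (ρ_m − ρ_c) = 4.94 km × 2864 / 430 = 32.9 km.
Total thickness = T + h + r = 41.1 km + 4.94 km + 32.9 km = 78.9 km.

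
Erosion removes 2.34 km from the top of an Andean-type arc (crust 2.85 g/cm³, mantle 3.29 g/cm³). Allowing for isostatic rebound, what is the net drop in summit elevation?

Rebound u = e ρ_c/ρ_m = 2.34 km × 2.85/3.29 = 2.027 km.
Net surface drop = e − u = 2.34 km − 2.027 km = e (ρ_m − ρ_c)/ρ_m = 0.313 km.

0.313 km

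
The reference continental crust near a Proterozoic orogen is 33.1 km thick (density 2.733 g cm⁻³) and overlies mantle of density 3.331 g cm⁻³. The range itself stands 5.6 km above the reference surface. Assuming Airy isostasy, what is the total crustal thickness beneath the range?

64.3 km

Root depth r = h ρ_c / (ρ_m − ρ_c) = 5.6 km × 2.733 / 0.598 = 25.59 km.
Total thickness = T + h + r = 33.1 km + 5.6 km + 25.59 km = 64.3 km.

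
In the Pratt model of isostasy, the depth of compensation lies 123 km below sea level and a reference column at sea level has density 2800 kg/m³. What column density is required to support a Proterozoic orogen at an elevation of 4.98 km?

2690 kg/m³

Pratt balance: ρ_ref D = ρ (D + h).
ρ = ρ_ref D/(D + h) = 2800 × 123 km/(123 km + 4.98 km) = 2690 kg/m³.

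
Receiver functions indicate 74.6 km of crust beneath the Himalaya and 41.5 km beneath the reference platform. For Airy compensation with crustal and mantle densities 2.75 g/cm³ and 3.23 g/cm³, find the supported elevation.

Excess crust Δ = 74.6 km − 41.5 km = 33.1 km, split between elevation h and root r with h + r = Δ.
Airy balance ρ_c h = (ρ_m − ρ_c) r gives r = h ρ_c/(ρ_m − ρ_c), so h (1 + ρ_c/(ρ_m − ρ_c)) = Δ, i.e. h = Δ (ρ_m − ρ_c)/ρ_m.
h = 33.1 km × 0.48/3.23 = 4.92 km.

4.92 km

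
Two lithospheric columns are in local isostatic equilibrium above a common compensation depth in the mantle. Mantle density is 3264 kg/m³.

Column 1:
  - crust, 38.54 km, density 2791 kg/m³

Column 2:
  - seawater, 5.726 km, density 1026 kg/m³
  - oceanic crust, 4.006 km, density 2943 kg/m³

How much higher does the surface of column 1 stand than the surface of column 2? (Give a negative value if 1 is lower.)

For any compensation level in the mantle, the mantle terms cancel and isostasy reduces to e = (Σt_1 − Σt_2) − (Σ(ρt)_1 − Σ(ρt)_2) / ρ_m.
Σt_1 = 38.54 km; Σt_2 = 9.732 km; Σ(ρt)_1 = 107565.14; Σ(ρt)_2 = 17664.534 (in km·kg/m³).
e = (38.54 − 9.732) − (107565.14 − 17664.534) / 3264 = 1.26 km.

1.26 km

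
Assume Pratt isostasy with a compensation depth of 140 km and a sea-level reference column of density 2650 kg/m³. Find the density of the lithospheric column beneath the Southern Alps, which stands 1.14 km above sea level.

2630 kg/m³

Pratt balance: ρ_ref D = ρ (D + h).
ρ = ρ_ref D/(D + h) = 2650 × 140 km/(140 km + 1.14 km) = 2630 kg/m³.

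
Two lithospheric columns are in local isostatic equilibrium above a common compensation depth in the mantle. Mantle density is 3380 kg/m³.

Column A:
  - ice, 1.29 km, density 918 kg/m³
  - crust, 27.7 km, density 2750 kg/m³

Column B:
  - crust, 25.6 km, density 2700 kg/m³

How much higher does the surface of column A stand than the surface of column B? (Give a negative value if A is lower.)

0.952 km

For any compensation level in the mantle, the mantle terms cancel and isostasy reduces to e = (Σt_A − Σt_B) − (Σ(ρt)_A − Σ(ρt)_B) / ρ_m.
Σt_A = 28.99 km; Σt_B = 25.6 km; Σ(ρt)_A = 77359.22; Σ(ρt)_B = 69120 (in km·kg/m³).
e = (28.99 − 25.6) − (77359.22 − 69120) / 3380 = 0.952 km.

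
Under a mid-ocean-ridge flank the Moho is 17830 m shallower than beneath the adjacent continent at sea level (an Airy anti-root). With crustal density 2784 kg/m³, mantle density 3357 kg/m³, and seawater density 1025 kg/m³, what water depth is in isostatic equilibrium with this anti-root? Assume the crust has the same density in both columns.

Replacing a thickness d of crust by seawater at the top must be balanced by replacing crust with mantle at the base: d (ρ_c − ρ_w) = a (ρ_m − ρ_c).
d = a (ρ_m − ρ_c)/(ρ_c − ρ_w) = 17830 m × 573/1759 = 5810 m.

5810 m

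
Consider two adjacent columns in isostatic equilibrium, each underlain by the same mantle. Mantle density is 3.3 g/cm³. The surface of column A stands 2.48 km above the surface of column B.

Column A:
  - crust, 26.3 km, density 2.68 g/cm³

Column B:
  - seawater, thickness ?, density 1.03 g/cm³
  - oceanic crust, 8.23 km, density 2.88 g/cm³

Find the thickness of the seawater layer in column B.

2.06 km

Take the compensation level at the base of the deeper column (depth z_c below the surface of column A) and equate Σ ρ_i t_i down to z_c; mantle fills any gap and the z_c terms cancel.
Column A: 26.3×2.68 + (z_c − 26.3)×3.3
Column B: 2.48×0 + x×1.03 + 8.23×2.88 + (z_c − 2.48 − 8.23 − x)×3.3
The z_c×3.3 term appears on both sides and cancels. Collect the known terms of each column as K = Σ(ρt)_known − 3.3 × (depth of known layers): K_A = 70.484 − 3.3×26.3 = −16.306; K_B = 23.7024 − 3.3×(2.48 + 8.23) = −11.6406.
Balance: K_A = K_B − x×(3.3 − 1.03), so x = (K_B − K_A)/(3.3 − 1.03) = 4.6654/2.27 = 2.06 km.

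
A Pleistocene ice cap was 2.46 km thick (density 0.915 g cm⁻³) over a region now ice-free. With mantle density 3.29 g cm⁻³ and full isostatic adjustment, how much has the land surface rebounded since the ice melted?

Removing the load lets mantle flow back in; uplift u satisfies ρ_ice t = ρ_m u.
u = t ρ_ice/ρ_m = 2.46 km × 0.915/3.29 = 0.684 km.

0.684 km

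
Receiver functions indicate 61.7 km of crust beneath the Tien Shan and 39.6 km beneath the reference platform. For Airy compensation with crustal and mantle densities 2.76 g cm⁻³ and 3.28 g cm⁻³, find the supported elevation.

Excess crust Δ = 61.7 km − 39.6 km = 22.1 km, split between elevation h and root r with h + r = Δ.
Airy balance ρ_c h = (ρ_m − ρ_c) r gives r = h ρ_c/(ρ_m − ρ_c), so h (1 + ρ_c/(ρ_m − ρ_c)) = Δ, i.e. h = Δ (ρ_m − ρ_c)/ρ_m.
h = 22.1 km × 0.52/3.28 = 3.5 km.

3.5 km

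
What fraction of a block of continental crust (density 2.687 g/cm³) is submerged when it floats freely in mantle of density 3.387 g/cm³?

79.3%

Submerged fraction = ρ_obj/ρ_fluid = 2.687/3.387 = 79.3%.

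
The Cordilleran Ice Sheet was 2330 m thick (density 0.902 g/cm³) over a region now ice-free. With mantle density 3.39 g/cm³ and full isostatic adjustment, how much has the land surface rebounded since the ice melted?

620 m

Removing the load lets mantle flow back in; uplift u satisfies ρ_ice t = ρ_m u.
u = t ρ_ice/ρ_m = 2330 m × 0.902/3.39 = 620 m.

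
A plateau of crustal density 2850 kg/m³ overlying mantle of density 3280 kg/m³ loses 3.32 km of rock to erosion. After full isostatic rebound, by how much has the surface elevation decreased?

Rebound u = e ρ_c/ρ_m = 3.32 km × 2850/3280 = 2.885 km.
Net surface drop = e − u = 3.32 km − 2.885 km = e (ρ_m − ρ_c)/ρ_m = 0.435 km.

0.435 km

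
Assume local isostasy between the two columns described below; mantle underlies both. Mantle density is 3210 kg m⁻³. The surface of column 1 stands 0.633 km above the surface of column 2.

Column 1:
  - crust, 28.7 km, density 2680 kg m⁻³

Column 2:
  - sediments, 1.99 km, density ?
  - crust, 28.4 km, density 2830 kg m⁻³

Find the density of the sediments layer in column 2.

Take the compensation level at the base of the deeper column (depth z_c below the surface of column 1) and equate Σ ρ_i t_i down to z_c; mantle fills any gap and the z_c terms cancel.
Column 1: 28.7×2680 + (z_c − 28.7)×3210
Column 2: 0.633×0 + 1.99×ρ + 28.4×2830 + (z_c − 0.633 − 30.39)×3210
The z_c×3210 term appears on both sides and cancels. Collect the known terms of each column as K = Σ(ρt)_known − 3210 × (depth of known layers): K_1 = 76916 − 3210×28.7 = −15211; K_2 = 80372 − 3210×(0.633 + 30.39) = −19211.83.
Balance: K_1 = K_2 + 1.99×ρ, so ρ = (K_1 − K_2)/1.99 = 4000.83/1.99 = 2010 kg m⁻³.

2010 kg m⁻³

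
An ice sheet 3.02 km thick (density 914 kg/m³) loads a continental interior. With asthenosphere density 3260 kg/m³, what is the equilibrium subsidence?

0.847 km

By Archimedes' principle applied to the lithosphere: the ice load ρ_ice t is balanced by mantle displaced below, ρ_m s.
s = t ρ_ice / ρ_m = 3.02 km × 914/3260 = 0.847 km.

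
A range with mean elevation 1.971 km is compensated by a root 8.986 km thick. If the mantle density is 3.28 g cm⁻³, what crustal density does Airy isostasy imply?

2.69 g cm⁻³

ρ_c h = (ρ_m − ρ_c) r → ρ_c (h + r) = ρ_m r → ρ_c = ρ_m r / (h + r).
ρ_c = 3.28 × 8.986 km / (1.971 km + 8.986 km) = 2.69 g cm⁻³.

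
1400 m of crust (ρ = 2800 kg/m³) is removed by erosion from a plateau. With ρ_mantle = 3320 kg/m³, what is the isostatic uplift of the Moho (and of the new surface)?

1180 m

Unloading: uplift u = e ρ_c/ρ_m = 1400 m × 2800/3320 = 1180 m.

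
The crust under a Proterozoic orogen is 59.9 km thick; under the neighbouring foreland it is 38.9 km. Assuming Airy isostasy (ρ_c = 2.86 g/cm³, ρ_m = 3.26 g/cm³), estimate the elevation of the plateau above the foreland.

Excess crust Δ = 59.9 km − 38.9 km = 21 km, split between elevation h and root r with h + r = Δ.
Airy balance ρ_c h = (ρ_m − ρ_c) r gives r = h ρ_c/(ρ_m − ρ_c), so h (1 + ρ_c/(ρ_m − ρ_c)) = Δ, i.e. h = Δ (ρ_m − ρ_c)/ρ_m.
h = 21 km × 0.4/3.26 = 2.58 km.

2.58 km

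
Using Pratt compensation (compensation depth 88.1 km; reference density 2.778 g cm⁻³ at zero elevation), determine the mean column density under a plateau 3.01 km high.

2.69 g cm⁻³

Pratt balance: ρ_ref D = ρ (D + h).
ρ = ρ_ref D/(D + h) = 2.778 × 88.1 km/(88.1 km + 3.01 km) = 2.69 g cm⁻³.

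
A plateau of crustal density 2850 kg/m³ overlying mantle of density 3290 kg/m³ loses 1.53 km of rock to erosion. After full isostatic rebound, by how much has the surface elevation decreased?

0.205 km

Rebound u = e ρ_c/ρ_m = 1.53 km × 2850/3290 = 1.325 km.
Net surface drop = e − u = 1.53 km − 1.325 km = e (ρ_m − ρ_c)/ρ_m = 0.205 km.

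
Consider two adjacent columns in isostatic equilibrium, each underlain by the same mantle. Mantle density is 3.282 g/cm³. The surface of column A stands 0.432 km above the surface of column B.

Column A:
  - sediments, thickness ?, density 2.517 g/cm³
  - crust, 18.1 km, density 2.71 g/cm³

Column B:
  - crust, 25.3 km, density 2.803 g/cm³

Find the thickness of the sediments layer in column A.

Take the compensation level at the base of the deeper column (depth z_c below the surface of column A) and equate Σ ρ_i t_i down to z_c; mantle fills any gap and the z_c terms cancel.
Column A: x×2.517 + 18.1×2.71 + (z_c − 18.1 − x)×3.282
Column B: 0.432×0 + 25.3×2.803 + (z_c − 0.432 − 25.3)×3.282
The z_c×3.282 term appears on both sides and cancels. Collect the known terms of each column as K = Σ(ρt)_known − 3.282 × (depth of known layers): K_A = 49.051 − 3.282×18.1 = −10.3532; K_B = 70.9159 − 3.282×(0.432 + 25.3) = −13.536524.
Balance: K_A − x×(3.282 − 2.517) = K_B, so x = (K_A − K_B)/(3.282 − 2.517) = 3.18332/0.765 = 4.16 km.

4.16 km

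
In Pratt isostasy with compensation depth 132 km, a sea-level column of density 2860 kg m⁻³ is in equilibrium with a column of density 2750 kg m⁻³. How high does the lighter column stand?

ρ_ref D = ρ (D + h) → h = D (ρ_ref − ρ)/ρ.
h = 132 km × (2860 − 2750)/2750 = 5.28 km.

5.28 km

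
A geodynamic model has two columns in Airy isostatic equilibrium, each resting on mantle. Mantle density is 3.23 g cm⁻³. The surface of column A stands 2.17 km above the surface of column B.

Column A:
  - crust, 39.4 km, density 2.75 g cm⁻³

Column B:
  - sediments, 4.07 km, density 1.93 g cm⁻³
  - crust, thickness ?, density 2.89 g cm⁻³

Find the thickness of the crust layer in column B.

19.4 km

Take the compensation level at the base of the deeper column (depth z_c below the surface of column A) and equate Σ ρ_i t_i down to z_c; mantle fills any gap and the z_c terms cancel.
Column A: 39.4×2.75 + (z_c − 39.4)×3.23
Column B: 2.17×0 + 4.07×1.93 + x×2.89 + (z_c − 2.17 − 4.07 − x)×3.23
The z_c×3.23 term appears on both sides and cancels. Collect the known terms of each column as K = Σ(ρt)_known − 3.23 × (depth of known layers): K_A = 108.35 − 3.23×39.4 = −18.912; K_B = 7.8551 − 3.23×(2.17 + 4.07) = −12.3001.
Balance: K_A = K_B − x×(3.23 − 2.89), so x = (K_B − K_A)/(3.23 − 2.89) = 6.6119/0.34 = 19.4 km.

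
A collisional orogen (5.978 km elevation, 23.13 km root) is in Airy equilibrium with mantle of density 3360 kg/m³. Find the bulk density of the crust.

ρ_c h = (ρ_m − ρ_c) r → ρ_c (h + r) = ρ_m r → ρ_c = ρ_m r / (h + r).
ρ_c = 3360 × 23.13 km / (5.978 km + 23.13 km) = 2670 kg/m³.

2670 kg/m³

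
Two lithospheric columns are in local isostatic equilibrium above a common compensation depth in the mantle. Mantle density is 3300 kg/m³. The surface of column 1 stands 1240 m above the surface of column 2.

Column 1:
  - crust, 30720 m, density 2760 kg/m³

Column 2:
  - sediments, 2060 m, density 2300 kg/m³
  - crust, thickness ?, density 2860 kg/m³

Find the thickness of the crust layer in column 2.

Take the compensation level at the base of the deeper column (depth z_c below the surface of column 1) and equate Σ ρ_i t_i down to z_c; mantle fills any gap and the z_c terms cancel.
Column 1: 30720×2760 + (z_c − 30720)×3300
Column 2: 1240×0 + 2060×2300 + x×2860 + (z_c − 1240 − 2060 − x)×3300
The z_c×3300 term appears on both sides and cancels. Collect the known terms of each column as K = Σ(ρt)_known − 3300 × (depth of known layers): K_1 = 84787200 − 3300×30720 = −16588800; K_2 = 4738000 − 3300×(1240 + 2060) = −6152000.
Balance: K_1 = K_2 − x×(3300 − 2860), so x = (K_2 − K_1)/(3300 − 2860) = 10436800/440 = 23700 m.

23700 m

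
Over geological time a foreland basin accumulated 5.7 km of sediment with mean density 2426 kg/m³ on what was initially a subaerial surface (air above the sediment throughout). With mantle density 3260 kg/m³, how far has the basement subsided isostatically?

Subaerial load: s = t ρ_sed / ρ_m = 5.7 km × 2426/3260 = 4.24 km.

4.24 km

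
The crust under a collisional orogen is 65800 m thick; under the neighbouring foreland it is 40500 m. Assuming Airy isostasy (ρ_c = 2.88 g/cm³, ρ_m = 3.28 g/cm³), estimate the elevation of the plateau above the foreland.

3090 m

Excess crust Δ = 65800 m − 40500 m = 25300 m, split between elevation h and root r with h + r = Δ.
Airy balance ρ_c h = (ρ_m − ρ_c) r gives r = h ρ_c/(ρ_m − ρ_c), so h (1 + ρ_c/(ρ_m − ρ_c)) = Δ, i.e. h = Δ (ρ_m − ρ_c)/ρ_m.
h = 25300 m × 0.4/3.28 = 3090 m.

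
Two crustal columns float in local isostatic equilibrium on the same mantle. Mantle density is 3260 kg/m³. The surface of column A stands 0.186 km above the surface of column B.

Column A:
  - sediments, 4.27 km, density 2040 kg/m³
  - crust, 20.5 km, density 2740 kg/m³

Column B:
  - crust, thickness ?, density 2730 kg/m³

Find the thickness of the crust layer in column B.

Take the compensation level at the base of the deeper column (depth z_c below the surface of column A) and equate Σ ρ_i t_i down to z_c; mantle fills any gap and the z_c terms cancel.
Column A: 4.27×2040 + 20.5×2740 + (z_c − 24.77)×3260
Column B: 0.186×0 + x×2730 + (z_c − 0.186 − 0 − x)×3260
The z_c×3260 term appears on both sides and cancels. Collect the known terms of each column as K = Σ(ρt)_known − 3260 × (depth of known layers): K_A = 64880.8 − 3260×24.77 = −15869.4; K_B = 0 − 3260×(0.186 + 0) = −606.36.
Balance: K_A = K_B − x×(3260 − 2730), so x = (K_B − K_A)/(3260 − 2730) = 15263/530 = 28.8 km.

28.8 km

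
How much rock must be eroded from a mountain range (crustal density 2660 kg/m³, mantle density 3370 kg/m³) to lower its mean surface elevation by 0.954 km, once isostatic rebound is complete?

4.53 km

Net drop Δ = e − u = e − e ρ_c/ρ_m = e (ρ_m − ρ_c)/ρ_m.
e = Δ ρ_m/(ρ_m − ρ_c) = 0.954 km × 3370/710 = 4.53 km.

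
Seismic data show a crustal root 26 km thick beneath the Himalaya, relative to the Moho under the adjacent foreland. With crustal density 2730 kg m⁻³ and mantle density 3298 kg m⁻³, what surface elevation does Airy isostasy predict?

Balancing pressure at the compensation depth: ρ_c h = (ρ_m − ρ_c) r.
h = r (ρ_m − ρ_c) / ρ_c = 26 km × (3298 − 2730) / 2730 = 5.41 km.

5.41 km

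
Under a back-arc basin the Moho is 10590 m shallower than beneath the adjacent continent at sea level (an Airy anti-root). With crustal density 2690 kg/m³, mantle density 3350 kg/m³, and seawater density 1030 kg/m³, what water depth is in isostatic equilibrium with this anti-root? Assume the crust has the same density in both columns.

Replacing a thickness d of crust by seawater at the top must be balanced by replacing crust with mantle at the base: d (ρ_c − ρ_w) = a (ρ_m − ρ_c).
d = a (ρ_m − ρ_c)/(ρ_c − ρ_w) = 10590 m × 660/1660 = 4210 m.

4210 m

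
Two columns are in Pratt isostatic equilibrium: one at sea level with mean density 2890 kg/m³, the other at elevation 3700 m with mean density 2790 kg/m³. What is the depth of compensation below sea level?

ρ_ref D = ρ (D + h) → D (ρ_ref − ρ) = ρ h.
D = ρ h/(ρ_ref − ρ) = 2790 × 3700 m/(2890 − 2790) = 103000 m.

103000 m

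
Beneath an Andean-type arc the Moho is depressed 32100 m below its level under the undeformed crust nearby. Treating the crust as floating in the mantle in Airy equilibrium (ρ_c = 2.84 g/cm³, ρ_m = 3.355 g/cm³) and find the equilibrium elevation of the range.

5820 m

In Airy isostatic equilibrium: ρ_c h = (ρ_m − ρ_c) r.
h = r (ρ_m − ρ_c) / ρ_c = 32100 m × (3.355 − 2.84) / 2.84 = 5820 m.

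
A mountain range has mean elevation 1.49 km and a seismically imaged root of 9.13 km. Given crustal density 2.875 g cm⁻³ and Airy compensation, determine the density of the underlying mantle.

3.34 g cm⁻³

Airy balance: ρ_c h = (ρ_m − ρ_c) r → ρ_m = ρ_c (1 + h/r).
ρ_m = 2.875 × (1 + 1.49 km/9.13 km) = 3.34 g cm⁻³.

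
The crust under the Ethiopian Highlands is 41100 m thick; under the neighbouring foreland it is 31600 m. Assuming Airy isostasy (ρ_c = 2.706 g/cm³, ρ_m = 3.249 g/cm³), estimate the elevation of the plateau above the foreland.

Excess crust Δ = 41100 m − 31600 m = 9500 m, split between elevation h and root r with h + r = Δ.
Airy balance ρ_c h = (ρ_m − ρ_c) r gives r = h ρ_c/(ρ_m − ρ_c), so h (1 + ρ_c/(ρ_m − ρ_c)) = Δ, i.e. h = Δ (ρ_m − ρ_c)/ρ_m.
h = 9500 m × 0.543/3.249 = 1590 m.

1590 m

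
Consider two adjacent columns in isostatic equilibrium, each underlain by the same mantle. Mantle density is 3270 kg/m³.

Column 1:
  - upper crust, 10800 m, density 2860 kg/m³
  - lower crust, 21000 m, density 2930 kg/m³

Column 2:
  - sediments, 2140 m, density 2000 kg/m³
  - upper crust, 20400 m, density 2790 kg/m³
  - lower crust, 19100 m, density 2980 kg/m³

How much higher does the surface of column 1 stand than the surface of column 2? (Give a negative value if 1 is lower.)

−1980 m

For any compensation level in the mantle, the mantle terms cancel and isostasy reduces to e = (Σt_1 − Σt_2) − (Σ(ρt)_1 − Σ(ρt)_2) / ρ_m.
Σt_1 = 31800 m; Σt_2 = 41640 m; Σ(ρt)_1 = 92418000; Σ(ρt)_2 = 118114000 (in m·kg/m³).
e = (31800 − 41640) − (92418000 − 118114000) / 3270 = −1980 m.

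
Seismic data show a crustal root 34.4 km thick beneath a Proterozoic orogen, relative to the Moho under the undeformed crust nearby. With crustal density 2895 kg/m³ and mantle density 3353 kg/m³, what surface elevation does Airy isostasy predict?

5.44 km

For local isostatic compensation: ρ_c h = (ρ_m − ρ_c) r.
h = r (ρ_m − ρ_c) / ρ_c = 34.4 km × (3353 − 2895) / 2895 = 5.44 km.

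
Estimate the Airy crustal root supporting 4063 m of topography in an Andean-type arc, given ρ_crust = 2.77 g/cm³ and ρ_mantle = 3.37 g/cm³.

By Archimedes' principle applied to the lithosphere: the weight of the topography is balanced by the buoyancy of the root, ρ_c h = (ρ_m − ρ_c) r.
r = h · ρ_c / (ρ_m − ρ_c) = 4063 m × 2.77 / (3.37 − 2.77) = 18800 m.

18800 m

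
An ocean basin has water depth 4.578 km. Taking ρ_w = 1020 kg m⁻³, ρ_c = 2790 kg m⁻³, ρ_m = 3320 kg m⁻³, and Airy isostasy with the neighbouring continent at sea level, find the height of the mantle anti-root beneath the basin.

15.3 km

For local isostatic compensation: replacing crust with seawater at the top is compensated by replacing crust with mantle at the base: d (ρ_c − ρ_w) = a (ρ_m − ρ_c).
a = d (ρ_c − ρ_w)/(ρ_m − ρ_c) = 4.578 km × 1770/530 = 15.3 km.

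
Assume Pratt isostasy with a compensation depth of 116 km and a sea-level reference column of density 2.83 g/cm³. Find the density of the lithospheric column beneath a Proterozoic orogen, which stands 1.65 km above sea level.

2.79 g/cm³

Pratt balance: ρ_ref D = ρ (D + h).
ρ = ρ_ref D/(D + h) = 2.83 × 116 km/(116 km + 1.65 km) = 2.79 g/cm³.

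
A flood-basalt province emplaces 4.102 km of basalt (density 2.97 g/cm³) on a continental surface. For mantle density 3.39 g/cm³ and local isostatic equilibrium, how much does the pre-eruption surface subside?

3.59 km

Subaerial loading: s = t ρ_load / ρ_m.
s = 4.102 km × 2.97/3.39 = 3.59 km.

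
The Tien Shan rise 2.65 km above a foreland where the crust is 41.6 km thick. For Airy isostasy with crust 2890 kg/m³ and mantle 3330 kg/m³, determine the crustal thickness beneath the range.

61.7 km

Root depth r = h ρ_c / (ρ_m − ρ_c) = 2.65 km × 2890 / 440 = 17.41 km.
Total thickness = T + h + r = 41.6 km + 2.65 km + 17.41 km = 61.7 km.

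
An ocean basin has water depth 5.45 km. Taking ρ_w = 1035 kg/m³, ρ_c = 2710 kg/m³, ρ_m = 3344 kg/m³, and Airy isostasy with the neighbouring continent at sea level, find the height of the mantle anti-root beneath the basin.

14.4 km

Equating mass per unit area of the two columns: replacing crust with seawater at the top is compensated by replacing crust with mantle at the base: d (ρ_c − ρ_w) = a (ρ_m − ρ_c).
a = d (ρ_c − ρ_w)/(ρ_m − ρ_c) = 5.45 km × 1675/634 = 14.4 km.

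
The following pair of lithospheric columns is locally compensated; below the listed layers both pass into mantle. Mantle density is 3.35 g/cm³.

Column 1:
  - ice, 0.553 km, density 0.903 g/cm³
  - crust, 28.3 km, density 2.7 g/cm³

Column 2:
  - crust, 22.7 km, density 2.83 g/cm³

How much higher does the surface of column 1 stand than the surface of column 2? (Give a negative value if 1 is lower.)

2.37 km

For any compensation level in the mantle, the mantle terms cancel and isostasy reduces to e = (Σt_1 − Σt_2) − (Σ(ρt)_1 − Σ(ρt)_2) / ρ_m.
Σt_1 = 28.853 km; Σt_2 = 22.7 km; Σ(ρt)_1 = 76.909359; Σ(ρt)_2 = 64.241 (in km·g/cm³).
e = (28.853 − 22.7) − (76.909359 − 64.241) / 3.35 = 2.37 km.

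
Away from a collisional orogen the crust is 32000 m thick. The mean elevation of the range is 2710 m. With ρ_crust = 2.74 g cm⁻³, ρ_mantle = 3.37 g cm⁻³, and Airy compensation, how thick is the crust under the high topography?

Root depth r = h ρ_c / (ρ_m − ρ_c) = 2710 m × 2.74 / 0.63 = 11790 m.
Total thickness = T + h + r = 32000 m + 2710 m + 11790 m = 46500 m.

46500 m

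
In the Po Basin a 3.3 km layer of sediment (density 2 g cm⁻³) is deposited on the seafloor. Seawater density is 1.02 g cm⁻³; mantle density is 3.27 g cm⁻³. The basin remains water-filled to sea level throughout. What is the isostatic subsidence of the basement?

1.44 km

Submarine loading: the sediment displaces seawater, and the subsidence is in turn flooded, so s (ρ_m − ρ_w) = t (ρ_sed − ρ_w).
s = 3.3 km × (2 − 1.02) / (3.27 − 1.02) = 1.44 km.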